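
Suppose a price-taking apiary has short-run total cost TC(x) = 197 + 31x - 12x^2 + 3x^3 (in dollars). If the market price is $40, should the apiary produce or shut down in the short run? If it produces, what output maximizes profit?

Strip out fixed cost: VC = 31x - 12x^2 + 3x^3. Then AVC = 31 - 12x + 3x^2 and MC = 31 - 24x + 9x^2.
The AVC parabola has its vertex at x = 12/6 = 2, where AVC = 31 - 12·2 + 3·2^2 = $19.
Since P = $40 ≥ min AVC = $19, price covers variable cost and the firm should produce.
Set P = MC: 40 = 31 - 24x + 9x^2 → -9 - 24x + 9x^2 = 0. The roots are x = -1/3 and x = 3; the profit-maximizing output is on the rising part of MC, so x* = 3.
Check: AVC at x = 3 is $22 ≤ P, so revenue covers variable cost.
Profit = P·x − TC = 40·3 − 263 = -$143, a loss, but smaller than the $197 fixed cost the firm would lose by shutting down.

Produce at x = 3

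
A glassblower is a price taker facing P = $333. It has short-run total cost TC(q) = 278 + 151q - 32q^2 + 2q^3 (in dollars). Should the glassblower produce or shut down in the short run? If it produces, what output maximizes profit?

Produce at q = 13

Variable cost is VC = 151q - 32q^2 + 2q^3, so AVC = VC/q = 151 - 32q + 2q^2 and MC = dTC/dq = 151 - 64q + 6q^2.
The AVC parabola has its vertex at q = 32/4 = 8, where AVC = 151 - 32·8 + 2·8^2 = $23.
P = $333 exceeds min AVC = $23, so the firm stays open.
P = MC gives -182 - 64q + 6q^2 = 0, with roots -7/3 and 13. Take the larger (rising MC): q* = 13.
Check: AVC at q = 13 is $73 ≤ P, so revenue covers variable cost.
Profit = P·q − TC = 333·13 − 1227 = $3102.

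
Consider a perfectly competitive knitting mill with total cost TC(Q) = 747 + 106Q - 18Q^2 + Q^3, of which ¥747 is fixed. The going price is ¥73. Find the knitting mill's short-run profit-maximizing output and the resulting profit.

Profit = -¥263 at Q = 11

AVC = 106 - 18Q + Q^2; min AVC = ¥25 at Q = 9. Since P = ¥73 ≥ min AVC, the firm produces.
With MC = 106 - 36Q + 3Q^2, P = MC on the upward-sloping part at Q* = 11.
TR = 73·11 = 803. TC = 747 + 319 = 1066. Profit = 803 − 1066 = -¥263.
By producing, the firm covers all variable cost plus ¥484 of fixed cost; shutting down would lose the full ¥747.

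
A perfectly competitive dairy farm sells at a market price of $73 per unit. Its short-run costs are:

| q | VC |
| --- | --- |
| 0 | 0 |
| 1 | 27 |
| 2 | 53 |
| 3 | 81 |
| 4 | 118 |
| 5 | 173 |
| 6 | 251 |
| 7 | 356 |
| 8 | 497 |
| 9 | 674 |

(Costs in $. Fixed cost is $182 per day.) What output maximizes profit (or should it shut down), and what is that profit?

Compute π = P·q − TC at each output: q=0: -182; q=1: -136; q=2: -89; q=3: -44; q=4: -8; q=5: 10; q=6: 5; q=7: -27; q=8: -95; q=9: -199.
Profit is maximized at q = 5. AVC there is 173/5 = $34.60 ≤ P, so producing beats shutting down (which would give -$182).

q = 5; profit = $10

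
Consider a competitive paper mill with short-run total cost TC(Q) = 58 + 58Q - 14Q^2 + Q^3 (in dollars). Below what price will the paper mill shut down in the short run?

$9 per unit

The firm shuts down when price falls below the minimum of average variable cost. AVC = VC/Q = 58 - 14Q + Q^2.
dAVC/dQ = -14 + 2Q = 0 gives Q = 7. min AVC = 58 - 14·7 + 7^2 = 9.
For P < $9 the firm produces nothing.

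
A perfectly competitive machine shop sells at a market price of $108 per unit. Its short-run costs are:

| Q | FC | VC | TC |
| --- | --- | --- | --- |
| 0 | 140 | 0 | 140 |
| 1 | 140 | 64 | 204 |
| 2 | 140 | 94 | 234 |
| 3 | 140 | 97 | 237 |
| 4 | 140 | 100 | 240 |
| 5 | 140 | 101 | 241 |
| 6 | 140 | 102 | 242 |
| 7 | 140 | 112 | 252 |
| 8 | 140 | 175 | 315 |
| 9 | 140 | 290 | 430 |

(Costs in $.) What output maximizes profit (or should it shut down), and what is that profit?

Profit at each row (π = 108Q − TC): Q=0: -140; Q=1: -96; Q=2: -18; Q=3: 87; Q=4: 192; Q=5: 299; Q=6: 406; Q=7: 504; Q=8: 549; Q=9: 542.
Profit is maximized at Q = 8. AVC there is 175/8 = $21.88 ≤ P, so producing beats shutting down (which would give -$140).

Q = 8; profit = $549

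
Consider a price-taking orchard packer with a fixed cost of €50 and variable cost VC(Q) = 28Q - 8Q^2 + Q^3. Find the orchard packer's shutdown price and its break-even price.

Shutdown price = min AVC. AVC = 28 - 8Q + Q^2, with vertex at Q = 4 and minimum €12.
ATC = 50/Q + 28 - 8Q + Q^2. Setting dATC/dQ = −50/Q^2 − 8 + 2Q = 0 gives Q = 5 (since 2·5^3 − 8·5^2 = 50).
min ATC = 50/5 + 28 − 8·5 + 5^2 = €23. That is the break-even price.
Between these two prices the firm operates at a loss; above €23 it earns a profit.

Shutdown price = €12; break-even price = €23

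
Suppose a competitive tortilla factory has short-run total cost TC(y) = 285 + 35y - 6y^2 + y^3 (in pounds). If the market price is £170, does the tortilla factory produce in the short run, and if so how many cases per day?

Produce at y = 9

Strip out fixed cost: VC = 35y - 6y^2 + y^3. Then AVC = 35 - 6y + y^2 and MC = 35 - 12y + 3y^2.
The AVC parabola has its vertex at y = 6/2 = 3, where AVC = 35 - 6·3 + 3^2 = £26.
Since P = £170 ≥ min AVC = £26, price covers variable cost and the firm should produce.
Solving P = MC: -135 - 12y + 3y^2 = 0 ⇒ y = -5 or 9. On the upward-sloping branch, y* = 9.
Check: AVC at y = 9 is £62 ≤ P, so revenue covers variable cost.
Profit = P·y − TC = 170·9 − 843 = £687.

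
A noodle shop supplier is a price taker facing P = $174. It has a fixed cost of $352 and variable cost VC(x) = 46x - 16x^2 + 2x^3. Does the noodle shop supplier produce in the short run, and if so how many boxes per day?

Variable cost is VC = 46x - 16x^2 + 2x^3, so AVC = VC/x = 46 - 16x + 2x^2 and MC = dTC/dx = 46 - 32x + 6x^2.
The AVC parabola has its vertex at x = 16/4 = 4, where AVC = 46 - 16·4 + 2·4^2 = $14.
Because $174 ≥ $14, revenue can cover variable cost; the firm operates.
Set P = MC: 174 = 46 - 32x + 6x^2 → -128 - 32x + 6x^2 = 0. The roots are x = -8/3 and x = 8; the profit-maximizing output is on the rising part of MC, so x* = 8.
Check: AVC at x = 8 is $46 ≤ P, so revenue covers variable cost.
Profit = P·x − TC = 174·8 − 720 = $672.

Produce at x = 8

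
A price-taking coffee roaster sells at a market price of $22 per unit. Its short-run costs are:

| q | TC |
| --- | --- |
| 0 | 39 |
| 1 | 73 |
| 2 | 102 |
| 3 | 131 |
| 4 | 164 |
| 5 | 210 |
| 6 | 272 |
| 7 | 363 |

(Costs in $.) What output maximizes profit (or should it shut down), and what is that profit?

q = 0 (shut down); profit = -$39

Compute π = P·q − TC at each output: q=0: -39; q=1: -51; q=2: -58; q=3: -65; q=4: -76; q=5: -100; q=6: -140; q=7: -209.
Profit is highest at q = 0. Equivalently, the lowest AVC in the table is 92/3 ≈ $30.67 at q = 3, and P = $22 falls below it — price never covers variable cost, so the firm shuts down and loses only its fixed cost.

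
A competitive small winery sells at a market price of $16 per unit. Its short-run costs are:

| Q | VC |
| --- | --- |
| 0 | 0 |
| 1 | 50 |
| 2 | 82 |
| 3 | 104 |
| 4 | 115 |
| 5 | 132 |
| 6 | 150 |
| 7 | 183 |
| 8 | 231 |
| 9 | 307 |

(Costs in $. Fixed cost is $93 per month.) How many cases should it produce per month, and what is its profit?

Profit at each row (π = 16Q − TC): Q=0: -93; Q=1: -127; Q=2: -143; Q=3: -149; Q=4: -144; Q=5: -145; Q=6: -147; Q=7: -164; Q=8: -196; Q=9: -256.
Profit is highest at Q = 0. Equivalently, the lowest AVC in the table is 150/6 ≈ $25 at Q = 6, and P = $16 falls below it — price never covers variable cost, so the firm shuts down and loses only its fixed cost.

Q = 0 (shut down); profit = -$93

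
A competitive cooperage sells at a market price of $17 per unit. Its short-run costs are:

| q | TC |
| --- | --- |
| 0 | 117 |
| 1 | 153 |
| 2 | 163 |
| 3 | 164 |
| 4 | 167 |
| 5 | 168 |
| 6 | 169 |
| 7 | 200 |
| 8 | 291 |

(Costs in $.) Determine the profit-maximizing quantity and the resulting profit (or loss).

q = 6; profit = -$67

Profit at each row (π = 17q − TC): q=0: -117; q=1: -136; q=2: -129; q=3: -113; q=4: -99; q=5: -83; q=6: -67; q=7: -81; q=8: -155.
Profit is maximized at q = 6. AVC there is 52/6 = $8.67 ≤ P, so producing beats shutting down (which would give -$117).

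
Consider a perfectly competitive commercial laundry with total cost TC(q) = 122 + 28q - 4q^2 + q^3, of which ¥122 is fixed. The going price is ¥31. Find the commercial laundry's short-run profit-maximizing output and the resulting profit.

AVC = 28 - 4q + q^2 has its minimum ¥24 at q = 2; price ¥31 clears that bar, so the firm operates.
MC = 28 - 8q + 3q^2. Setting P = MC and taking the root on the rising branch gives q* = 3.
TR = 31·3 = 93. TC = 122 + 75 = 197. Profit = 93 − 197 = -¥104.
Shutting down would mean losing the fixed cost of ¥122, so operating at a loss of ¥104 is better by ¥18.

Profit = -¥104 at q = 3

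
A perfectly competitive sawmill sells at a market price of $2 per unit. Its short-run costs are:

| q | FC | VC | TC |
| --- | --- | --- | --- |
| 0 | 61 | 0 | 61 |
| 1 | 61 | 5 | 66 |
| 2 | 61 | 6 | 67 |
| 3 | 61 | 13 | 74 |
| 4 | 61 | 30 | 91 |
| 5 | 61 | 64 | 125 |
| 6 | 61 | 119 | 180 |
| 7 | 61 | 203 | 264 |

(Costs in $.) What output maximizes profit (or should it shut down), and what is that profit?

Compute π = P·q − TC at each output: q=0: -61; q=1: -64; q=2: -63; q=3: -68; q=4: -83; q=5: -115; q=6: -168; q=7: -250.
Profit is highest at q = 0. Equivalently, the lowest AVC in the table is 6/2 ≈ $3 at q = 2, and P = $2 falls below it — price never covers variable cost, so the firm shuts down and loses only its fixed cost.

q = 0 (shut down); profit = -$61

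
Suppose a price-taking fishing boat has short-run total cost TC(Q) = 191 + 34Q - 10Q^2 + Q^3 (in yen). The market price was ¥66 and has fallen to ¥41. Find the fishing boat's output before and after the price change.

MC = 34 - 20Q + 3Q^2; the shutdown threshold is min AVC = ¥9 (at Q = 5).
With P = ¥66 above the shutdown price, P = MC gives Q = 8.
At P = ¥41 ≥ min AVC, set P = MC: Q = 7. The firm stays open but cuts output.

Output falls from 8 to 7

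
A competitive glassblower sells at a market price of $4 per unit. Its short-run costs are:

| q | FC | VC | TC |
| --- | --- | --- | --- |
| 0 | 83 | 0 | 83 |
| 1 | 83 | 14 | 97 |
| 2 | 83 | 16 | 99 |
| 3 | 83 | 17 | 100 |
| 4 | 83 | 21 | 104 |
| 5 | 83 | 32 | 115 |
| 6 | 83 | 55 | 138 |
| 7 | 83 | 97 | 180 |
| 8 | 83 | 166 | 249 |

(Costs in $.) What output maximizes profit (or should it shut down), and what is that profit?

q = 0 (shut down); profit = -$83

Tabulate TR − TC: q=0: -83; q=1: -93; q=2: -91; q=3: -88; q=4: -88; q=5: -95; q=6: -114; q=7: -152; q=8: -217.
Profit is highest at q = 0. Equivalently, the lowest AVC in the table is 21/4 ≈ $5.25 at q = 4, and P = $4 falls below it — price never covers variable cost, so the firm shuts down and loses only its fixed cost.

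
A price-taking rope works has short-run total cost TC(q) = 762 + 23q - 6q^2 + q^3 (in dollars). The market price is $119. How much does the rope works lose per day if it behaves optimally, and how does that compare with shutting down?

Profit = -$122 at q = 8

AVC = 23 - 6q + q^2 has its minimum $14 at q = 3; price $119 clears that bar, so the firm operates.
MC = 23 - 12q + 3q^2. Setting P = MC and taking the root on the rising branch gives q* = 8.
TR = 119·8 = 952. TC = 762 + 312 = 1074. Profit = 952 − 1074 = -$122.
That loss of $122 beats the $762 the firm would lose by shutting down; producing recovers $640 of fixed cost.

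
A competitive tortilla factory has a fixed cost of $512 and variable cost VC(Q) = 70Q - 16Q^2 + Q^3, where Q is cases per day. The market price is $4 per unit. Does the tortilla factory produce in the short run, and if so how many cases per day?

Shut down

Strip out fixed cost: VC = 70Q - 16Q^2 + Q^3. Then AVC = 70 - 16Q + Q^2 and MC = 70 - 32Q + 3Q^2.
AVC hits its minimum where MC = AVC, at Q = 8, giving min AVC = 70 - 16·8 + 8^2 = $6.
P = $4 lies below min AVC = $6; no output level covers variable cost.
Best response: produce nothing and absorb the $512 fixed cost.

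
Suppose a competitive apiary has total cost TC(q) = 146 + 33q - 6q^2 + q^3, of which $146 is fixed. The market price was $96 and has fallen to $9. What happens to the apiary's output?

Output falls from 7 to 0 (the firm shuts down)

AVC = 33 - 6q + q^2, minimized at q = 3 where min AVC = $24. MC = 33 - 12q + 3q^2.
With P = $96 above the shutdown price, P = MC gives q = 7.
At P = $9 < min AVC = $24, price no longer covers variable cost at any output, so the firm shuts down: q = 0.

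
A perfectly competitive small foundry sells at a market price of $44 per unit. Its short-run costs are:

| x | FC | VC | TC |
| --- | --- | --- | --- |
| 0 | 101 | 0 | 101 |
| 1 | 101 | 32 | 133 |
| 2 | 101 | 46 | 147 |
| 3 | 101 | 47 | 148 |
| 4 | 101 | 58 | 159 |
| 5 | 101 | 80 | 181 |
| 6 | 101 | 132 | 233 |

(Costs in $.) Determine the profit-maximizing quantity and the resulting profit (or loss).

Profit at each row (π = 44x − TC): x=0: -101; x=1: -89; x=2: -59; x=3: -16; x=4: 17; x=5: 39; x=6: 31.
Profit is maximized at x = 5. AVC there is 80/5 = $16 ≤ P, so producing beats shutting down (which would give -$101).

x = 5; profit = $39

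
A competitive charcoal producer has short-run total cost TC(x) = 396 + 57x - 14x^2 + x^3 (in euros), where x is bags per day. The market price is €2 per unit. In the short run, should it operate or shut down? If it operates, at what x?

Strip out fixed cost: VC = 57x - 14x^2 + x^3. Then AVC = 57 - 14x + x^2 and MC = 57 - 28x + 3x^2.
AVC hits its minimum where MC = AVC, at x = 7, giving min AVC = 57 - 14·7 + 7^2 = €8.
With P < min AVC (€2 < €8), every unit sold adds to the loss.
Shutting down limits the loss to fixed cost, €396.

Shut down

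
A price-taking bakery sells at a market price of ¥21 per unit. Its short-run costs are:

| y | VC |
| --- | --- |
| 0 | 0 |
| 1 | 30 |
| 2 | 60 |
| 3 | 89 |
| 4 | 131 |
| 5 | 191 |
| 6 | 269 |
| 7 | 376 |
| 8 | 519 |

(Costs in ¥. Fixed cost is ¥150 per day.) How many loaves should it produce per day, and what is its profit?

Compute π = P·y − TC at each output: y=0: -150; y=1: -159; y=2: -168; y=3: -176; y=4: -197; y=5: -236; y=6: -293; y=7: -379; y=8: -501.
Profit is highest at y = 0. Equivalently, the lowest AVC in the table is 89/3 ≈ ¥29.67 at y = 3, and P = ¥21 falls below it — price never covers variable cost, so the firm shuts down and loses only its fixed cost.

y = 0 (shut down); profit = -¥150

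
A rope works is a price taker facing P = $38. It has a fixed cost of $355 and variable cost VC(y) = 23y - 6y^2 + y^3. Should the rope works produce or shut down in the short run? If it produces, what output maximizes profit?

Produce at y = 5

From TC, MC = TC'(y) = 23 - 12y + 3y^2 and AVC = VC/y = 23 - 6y + y^2.
AVC is minimized where dAVC/dy = -6 + 2y = 0, at y = 3; min AVC = 23 - 6·3 + 3^2 = $14.
P = $38 exceeds min AVC = $14, so the firm stays open.
Solving P = MC: -15 - 12y + 3y^2 = 0 ⇒ y = -1 or 5. On the upward-sloping branch, y* = 5.
Check: AVC at y = 5 is $18 ≤ P, so revenue covers variable cost.
Profit = P·y − TC = 38·5 − 445 = -$255, a loss, but smaller than the $355 fixed cost the firm would lose by shutting down.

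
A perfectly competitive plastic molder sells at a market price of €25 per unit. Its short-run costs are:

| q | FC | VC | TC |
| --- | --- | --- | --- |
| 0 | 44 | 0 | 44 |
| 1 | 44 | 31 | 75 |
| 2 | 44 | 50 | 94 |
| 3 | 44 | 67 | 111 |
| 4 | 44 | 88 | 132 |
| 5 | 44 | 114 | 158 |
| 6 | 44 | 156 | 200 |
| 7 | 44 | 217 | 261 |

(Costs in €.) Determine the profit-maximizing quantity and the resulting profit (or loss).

q = 4; profit = -€32

Compute π = P·q − TC at each output: q=0: -44; q=1: -50; q=2: -44; q=3: -36; q=4: -32; q=5: -33; q=6: -50; q=7: -86.
Profit is maximized at q = 4. AVC there is 88/4 = €22 ≤ P, so producing beats shutting down (which would give -€44).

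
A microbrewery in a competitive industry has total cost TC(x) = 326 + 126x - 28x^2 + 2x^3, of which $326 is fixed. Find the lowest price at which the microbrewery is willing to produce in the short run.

$28 per unit

The firm shuts down when price falls below the minimum of average variable cost. AVC = VC/x = 126 - 28x + 2x^2.
At the minimum of AVC, MC = AVC. MC = 126 - 56x + 6x^2; setting MC = AVC gives 4x^2 - 28x = 0, so x = 7. min AVC = 28.
For P < $28 the firm produces nothing.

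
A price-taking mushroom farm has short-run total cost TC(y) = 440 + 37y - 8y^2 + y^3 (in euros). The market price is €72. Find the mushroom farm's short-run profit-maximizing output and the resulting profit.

Profit = -€146 at y = 7

AVC = 37 - 8y + y^2 has its minimum €21 at y = 4; price €72 clears that bar, so the firm operates.
MC = 37 - 16y + 3y^2. Setting P = MC and taking the root on the rising branch gives y* = 7.
TR = 72·7 = 504. TC = 440 + 210 = 650. Profit = 504 − 650 = -€146.
Shutting down would mean losing the fixed cost of €440, so operating at a loss of €146 is better by €294.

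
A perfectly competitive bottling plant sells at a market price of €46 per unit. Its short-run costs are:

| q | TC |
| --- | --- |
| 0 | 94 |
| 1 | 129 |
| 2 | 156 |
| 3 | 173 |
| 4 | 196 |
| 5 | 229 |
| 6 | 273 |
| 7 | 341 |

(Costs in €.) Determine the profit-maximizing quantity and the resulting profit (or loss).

Compute π = P·q − TC at each output: q=0: -94; q=1: -83; q=2: -64; q=3: -35; q=4: -12; q=5: 1; q=6: 3; q=7: -19.
Profit is maximized at q = 6. AVC there is 179/6 = €29.83 ≤ P, so producing beats shutting down (which would give -€94).

q = 6; profit = €3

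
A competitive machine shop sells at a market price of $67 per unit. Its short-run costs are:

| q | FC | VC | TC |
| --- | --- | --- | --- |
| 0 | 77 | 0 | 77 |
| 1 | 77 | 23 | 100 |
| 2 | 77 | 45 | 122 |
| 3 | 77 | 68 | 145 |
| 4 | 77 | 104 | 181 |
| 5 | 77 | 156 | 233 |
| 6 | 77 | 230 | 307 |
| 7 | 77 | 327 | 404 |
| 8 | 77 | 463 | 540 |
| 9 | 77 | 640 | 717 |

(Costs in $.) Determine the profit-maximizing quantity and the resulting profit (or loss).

q = 5; profit = $102

Tabulate TR − TC: q=0: -77; q=1: -33; q=2: 12; q=3: 56; q=4: 87; q=5: 102; q=6: 95; q=7: 65; q=8: -4; q=9: -114.
Profit is maximized at q = 5. AVC there is 156/5 = $31.20 ≤ P, so producing beats shutting down (which would give -$77).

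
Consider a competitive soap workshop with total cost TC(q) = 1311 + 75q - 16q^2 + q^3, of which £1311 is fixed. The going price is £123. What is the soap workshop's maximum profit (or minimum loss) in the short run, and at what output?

Profit = -£159 at q = 12

AVC = 75 - 16q + q^2; min AVC = £11 at q = 8. Since P = £123 ≥ min AVC, the firm produces.
MC = 75 - 32q + 3q^2. Setting P = MC and taking the root on the rising branch gives q* = 12.
TR = 123·12 = 1476. TC = 1311 + 324 = 1635. Profit = 1476 − 1635 = -£159.
Shutting down would mean losing the fixed cost of £1311, so operating at a loss of £159 is better by £1152.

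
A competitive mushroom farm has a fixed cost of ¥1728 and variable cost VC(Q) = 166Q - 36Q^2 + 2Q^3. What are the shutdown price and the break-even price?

Shutdown price = ¥4; break-even price = ¥166

AVC = 166 - 36Q + 2Q^2; minimized at Q = 9, giving min AVC = ¥4. That is the shutdown price.
ATC = 1728/Q + 166 - 36Q + 2Q^2. Setting dATC/dQ = −1728/Q^2 − 36 + 4Q = 0 gives Q = 12 (since 4·12^3 − 36·12^2 = 1728).
min ATC = 1728/12 + 166 − 36·12 + 2·12^2 = ¥166. That is the break-even price.
Between these two prices the firm operates at a loss; above ¥166 it earns a profit.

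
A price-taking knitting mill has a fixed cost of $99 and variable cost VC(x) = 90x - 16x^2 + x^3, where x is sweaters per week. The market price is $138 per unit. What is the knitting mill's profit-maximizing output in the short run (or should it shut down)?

Variable cost is VC = 90x - 16x^2 + x^3, so AVC = VC/x = 90 - 16x + x^2 and MC = dTC/dx = 90 - 32x + 3x^2.
AVC hits its minimum where MC = AVC, at x = 8, giving min AVC = 90 - 16·8 + 8^2 = $26.
Because $138 ≥ $26, revenue can cover variable cost; the firm operates.
Solving P = MC: -48 - 32x + 3x^2 = 0 ⇒ x = -4/3 or 12. On the upward-sloping branch, x* = 12.
Check: AVC at x = 12 is $42 ≤ P, so revenue covers variable cost.
Profit = P·x − TC = 138·12 − 603 = $1053.

Produce at x = 12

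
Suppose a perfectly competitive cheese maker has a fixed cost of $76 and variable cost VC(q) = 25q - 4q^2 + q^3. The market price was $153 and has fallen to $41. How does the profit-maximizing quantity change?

Output falls from 8 to 4

MC = 25 - 8q + 3q^2; the shutdown threshold is min AVC = $21 (at q = 2).
At P = $153 ≥ min AVC, set P = MC on the rising branch: q = 8.
At P = $41 ≥ min AVC, set P = MC: q = 4. The firm stays open but cuts output.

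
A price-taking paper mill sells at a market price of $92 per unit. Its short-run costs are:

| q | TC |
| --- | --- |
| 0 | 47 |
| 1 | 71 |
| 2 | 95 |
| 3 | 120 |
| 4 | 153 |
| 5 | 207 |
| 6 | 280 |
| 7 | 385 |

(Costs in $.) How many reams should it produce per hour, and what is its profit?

Compute π = P·q − TC at each output: q=0: -47; q=1: 21; q=2: 89; q=3: 156; q=4: 215; q=5: 253; q=6: 272; q=7: 259.
Profit is maximized at q = 6. AVC there is 233/6 = $38.83 ≤ P, so producing beats shutting down (which would give -$47).

q = 6; profit = $272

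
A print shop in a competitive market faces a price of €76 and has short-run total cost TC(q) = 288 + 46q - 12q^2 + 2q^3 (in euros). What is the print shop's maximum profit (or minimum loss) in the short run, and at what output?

Profit = -€88 at q = 5

AVC = 46 - 12q + 2q^2 has its minimum €28 at q = 3; price €76 clears that bar, so the firm operates.
With MC = 46 - 24q + 6q^2, P = MC on the upward-sloping part at q* = 5.
TR = 76·5 = 380. TC = 288 + 180 = 468. Profit = 380 − 468 = -€88.
That loss of €88 beats the €288 the firm would lose by shutting down; producing recovers €200 of fixed cost.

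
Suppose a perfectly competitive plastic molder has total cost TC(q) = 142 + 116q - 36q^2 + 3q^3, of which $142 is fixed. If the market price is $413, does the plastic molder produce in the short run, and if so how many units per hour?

From TC, MC = TC'(q) = 116 - 72q + 9q^2 and AVC = VC/q = 116 - 36q + 3q^2.
AVC is minimized where dAVC/dq = -36 + 6q = 0, at q = 6; min AVC = 116 - 36·6 + 3·6^2 = $8.
Because $413 ≥ $8, revenue can cover variable cost; the firm operates.
Set P = MC: 413 = 116 - 72q + 9q^2 → -297 - 72q + 9q^2 = 0. The roots are q = -3 and q = 11; the profit-maximizing output is on the rising part of MC, so q* = 11.
Check: AVC at q = 11 is $83 ≤ P, so revenue covers variable cost.
Profit = P·q − TC = 413·11 − 1055 = $3488.

Produce at q = 11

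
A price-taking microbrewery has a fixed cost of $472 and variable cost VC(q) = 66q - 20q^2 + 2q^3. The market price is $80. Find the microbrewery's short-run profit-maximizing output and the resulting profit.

Profit = -$80 at q = 7

AVC = 66 - 20q + 2q^2 has its minimum $16 at q = 5; price $80 clears that bar, so the firm operates.
MC = 66 - 40q + 6q^2. Setting P = MC and taking the root on the rising branch gives q* = 7.
TR = 80·7 = 560. TC = 472 + 168 = 640. Profit = 560 − 640 = -$80.
That loss of $80 beats the $472 the firm would lose by shutting down; producing recovers $392 of fixed cost.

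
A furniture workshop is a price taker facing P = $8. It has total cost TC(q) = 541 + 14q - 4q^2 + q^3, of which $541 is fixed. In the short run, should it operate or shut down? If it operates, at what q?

Shut down

Strip out fixed cost: VC = 14q - 4q^2 + q^3. Then AVC = 14 - 4q + q^2 and MC = 14 - 8q + 3q^2.
The AVC parabola has its vertex at q = 4/2 = 2, where AVC = 14 - 4·2 + 2^2 = $10.
P = $8 lies below min AVC = $10; no output level covers variable cost.
The firm minimizes its loss by shutting down and losing only its fixed cost of $541.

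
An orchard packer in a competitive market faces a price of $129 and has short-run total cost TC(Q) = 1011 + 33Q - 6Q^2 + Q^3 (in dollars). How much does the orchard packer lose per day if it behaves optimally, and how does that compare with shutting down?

AVC = 33 - 6Q + Q^2 has its minimum $24 at Q = 3; price $129 clears that bar, so the firm operates.
With MC = 33 - 12Q + 3Q^2, P = MC on the upward-sloping part at Q* = 8.
TR = 129·8 = 1032. TC = 1011 + 392 = 1403. Profit = 1032 − 1403 = -$371.
That loss of $371 beats the $1011 the firm would lose by shutting down; producing recovers $640 of fixed cost.

Profit = -$371 at Q = 8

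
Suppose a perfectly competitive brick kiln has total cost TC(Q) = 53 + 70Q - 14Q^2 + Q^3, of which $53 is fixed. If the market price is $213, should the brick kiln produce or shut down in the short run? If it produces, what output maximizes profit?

Produce at Q = 13

Variable cost is VC = 70Q - 14Q^2 + Q^3, so AVC = VC/Q = 70 - 14Q + Q^2 and MC = dTC/dQ = 70 - 28Q + 3Q^2.
AVC is minimized where dAVC/dQ = -14 + 2Q = 0, at Q = 7; min AVC = 70 - 14·7 + 7^2 = $21.
Because $213 ≥ $21, revenue can cover variable cost; the firm operates.
P = MC gives -143 - 28Q + 3Q^2 = 0, with roots -11/3 and 13. Take the larger (rising MC): Q* = 13.
Check: AVC at Q = 13 is $57 ≤ P, so revenue covers variable cost.
Profit = P·Q − TC = 213·13 − 794 = $1975.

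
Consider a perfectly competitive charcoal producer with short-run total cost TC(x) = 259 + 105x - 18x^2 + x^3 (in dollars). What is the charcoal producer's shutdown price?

$24 per unit

Short-run supply begins at min AVC. From VC = 105x - 18x^2 + x^3, AVC = 105 - 18x + x^2.
dAVC/dx = -18 + 2x = 0 gives x = 9. min AVC = 105 - 18·9 + 9^2 = 24.
The firm shuts down for any P below $24.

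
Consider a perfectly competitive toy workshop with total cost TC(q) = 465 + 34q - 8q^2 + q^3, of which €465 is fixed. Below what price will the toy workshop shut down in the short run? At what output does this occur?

The firm shuts down when price falls below the minimum of average variable cost. AVC = VC/q = 34 - 8q + q^2.
At the minimum of AVC, MC = AVC. MC = 34 - 16q + 3q^2; setting MC = AVC gives 2q^2 - 8q = 0, so q = 4. min AVC = 18.
The firm shuts down for any P below €18.

€18 per unit, at q = 4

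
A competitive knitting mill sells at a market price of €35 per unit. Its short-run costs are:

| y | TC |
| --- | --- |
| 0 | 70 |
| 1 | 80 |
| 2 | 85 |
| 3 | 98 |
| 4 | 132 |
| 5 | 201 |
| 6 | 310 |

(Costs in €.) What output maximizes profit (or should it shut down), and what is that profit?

y = 4; profit = €8

Tabulate TR − TC: y=0: -70; y=1: -45; y=2: -15; y=3: 7; y=4: 8; y=5: -26; y=6: -100.
Profit is maximized at y = 4. AVC there is 62/4 = €15.50 ≤ P, so producing beats shutting down (which would give -€70).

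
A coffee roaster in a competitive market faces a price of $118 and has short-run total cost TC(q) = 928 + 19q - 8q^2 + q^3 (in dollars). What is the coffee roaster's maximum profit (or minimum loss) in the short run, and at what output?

Profit = -$118 at q = 9

AVC = 19 - 8q + q^2 has its minimum $3 at q = 4; price $118 clears that bar, so the firm operates.
With MC = 19 - 16q + 3q^2, P = MC on the upward-sloping part at q* = 9.
TR = 118·9 = 1062. TC = 928 + 252 = 1180. Profit = 1062 − 1180 = -$118.
Shutting down would mean losing the fixed cost of $928, so operating at a loss of $118 is better by $810.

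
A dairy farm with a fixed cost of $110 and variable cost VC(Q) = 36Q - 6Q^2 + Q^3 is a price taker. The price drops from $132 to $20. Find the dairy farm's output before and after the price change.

AVC = 36 - 6Q + Q^2, minimized at Q = 3 where min AVC = $27. MC = 36 - 12Q + 3Q^2.
With P = $132 above the shutdown price, P = MC gives Q = 8.
At P = $20 < min AVC = $27, price no longer covers variable cost at any output, so the firm shuts down: Q = 0.

Output falls from 8 to 0 (the firm shuts down)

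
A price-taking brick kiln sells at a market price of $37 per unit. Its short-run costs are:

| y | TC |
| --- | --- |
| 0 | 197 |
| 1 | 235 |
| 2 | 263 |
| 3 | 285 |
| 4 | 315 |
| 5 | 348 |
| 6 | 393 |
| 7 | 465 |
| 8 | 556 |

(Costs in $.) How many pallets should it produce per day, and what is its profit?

y = 5; profit = -$163

Profit at each row (π = 37y − TC): y=0: -197; y=1: -198; y=2: -189; y=3: -174; y=4: -167; y=5: -163; y=6: -171; y=7: -206; y=8: -260.
Profit is maximized at y = 5. AVC there is 151/5 = $30.20 ≤ P, so producing beats shutting down (which would give -$197).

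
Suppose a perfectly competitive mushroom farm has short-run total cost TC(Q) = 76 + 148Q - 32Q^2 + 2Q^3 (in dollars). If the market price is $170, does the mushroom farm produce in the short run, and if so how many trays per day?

Produce at Q = 11

From TC, MC = TC'(Q) = 148 - 64Q + 6Q^2 and AVC = VC/Q = 148 - 32Q + 2Q^2.
The AVC parabola has its vertex at Q = 32/4 = 8, where AVC = 148 - 32·8 + 2·8^2 = $20.
P = $170 exceeds min AVC = $20, so the firm stays open.
Solving P = MC: -22 - 64Q + 6Q^2 = 0 ⇒ Q = -1/3 or 11. On the upward-sloping branch, Q* = 11.
Check: AVC at Q = 11 is $38 ≤ P, so revenue covers variable cost.
Profit = P·Q − TC = 170·11 − 494 = $1376.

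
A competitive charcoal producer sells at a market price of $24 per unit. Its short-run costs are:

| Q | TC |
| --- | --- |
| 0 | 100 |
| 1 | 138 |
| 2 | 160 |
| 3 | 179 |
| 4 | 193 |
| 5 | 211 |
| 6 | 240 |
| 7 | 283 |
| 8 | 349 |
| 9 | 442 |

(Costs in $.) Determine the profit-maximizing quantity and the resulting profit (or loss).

Q = 5; profit = -$91

Compute π = P·Q − TC at each output: Q=0: -100; Q=1: -114; Q=2: -112; Q=3: -107; Q=4: -97; Q=5: -91; Q=6: -96; Q=7: -115; Q=8: -157; Q=9: -226.
Profit is maximized at Q = 5. AVC there is 111/5 = $22.20 ≤ P, so producing beats shutting down (which would give -$100).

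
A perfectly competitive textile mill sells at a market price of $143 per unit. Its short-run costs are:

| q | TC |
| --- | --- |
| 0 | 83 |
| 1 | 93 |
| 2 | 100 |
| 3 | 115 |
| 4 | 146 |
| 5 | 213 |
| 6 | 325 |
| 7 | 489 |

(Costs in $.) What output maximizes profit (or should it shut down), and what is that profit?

Tabulate TR − TC: q=0: -83; q=1: 50; q=2: 186; q=3: 314; q=4: 426; q=5: 502; q=6: 533; q=7: 512.
Profit is maximized at q = 6. AVC there is 242/6 = $40.33 ≤ P, so producing beats shutting down (which would give -$83).

q = 6; profit = $533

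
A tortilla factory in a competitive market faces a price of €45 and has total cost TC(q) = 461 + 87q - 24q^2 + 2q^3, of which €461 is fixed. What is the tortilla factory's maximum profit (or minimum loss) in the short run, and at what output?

AVC = 87 - 24q + 2q^2; min AVC = €15 at q = 6. Since P = €45 ≥ min AVC, the firm produces.
MC = 87 - 48q + 6q^2. Setting P = MC and taking the root on the rising branch gives q* = 7.
TR = 45·7 = 315. TC = 461 + 119 = 580. Profit = 315 − 580 = -€265.
By producing, the firm covers all variable cost plus €196 of fixed cost; shutting down would lose the full €461.

Profit = -€265 at q = 7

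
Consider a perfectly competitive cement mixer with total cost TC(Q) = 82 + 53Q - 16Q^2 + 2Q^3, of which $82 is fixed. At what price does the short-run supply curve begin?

$21 per unit

The firm shuts down when price falls below the minimum of average variable cost. AVC = VC/Q = 53 - 16Q + 2Q^2.
At the minimum of AVC, MC = AVC. MC = 53 - 32Q + 6Q^2; setting MC = AVC gives 4Q^2 - 16Q = 0, so Q = 4. min AVC = 21.
The firm shuts down for any P below $21.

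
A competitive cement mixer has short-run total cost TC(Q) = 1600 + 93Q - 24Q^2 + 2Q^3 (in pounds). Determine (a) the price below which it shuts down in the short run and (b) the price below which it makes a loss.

Shutdown price = £21; break-even price = £213

Shutdown price = min AVC. AVC = 93 - 24Q + 2Q^2, with vertex at Q = 6 and minimum £21.
ATC = 1600/Q + 93 - 24Q + 2Q^2. Setting dATC/dQ = −1600/Q^2 − 24 + 4Q = 0 gives Q = 10 (since 4·10^3 − 24·10^2 = 1600).
min ATC = 1600/10 + 93 − 24·10 + 2·10^2 = £213. That is the break-even price.
For £21 ≤ P < £213 the firm produces at a loss; below £21 it shuts down.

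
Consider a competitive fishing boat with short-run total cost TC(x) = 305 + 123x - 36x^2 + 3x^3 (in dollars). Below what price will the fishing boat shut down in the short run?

$15 per unit

The shutdown price is the minimum of AVC. VC = 123x - 36x^2 + 3x^3, so AVC = 123 - 36x + 3x^2.
dAVC/dx = -36 + 6x = 0 gives x = 6. min AVC = 123 - 36·6 + 3·6^2 = 15.
The firm shuts down for any P below $15.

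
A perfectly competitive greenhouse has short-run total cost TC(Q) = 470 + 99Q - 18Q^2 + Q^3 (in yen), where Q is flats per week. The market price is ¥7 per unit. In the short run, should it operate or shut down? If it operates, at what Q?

Shut down

From TC, MC = TC'(Q) = 99 - 36Q + 3Q^2 and AVC = VC/Q = 99 - 18Q + Q^2.
The AVC parabola has its vertex at Q = 18/2 = 9, where AVC = 99 - 18·9 + 9^2 = ¥18.
P = ¥7 lies below min AVC = ¥18; no output level covers variable cost.
Best response: produce nothing and absorb the ¥470 fixed cost.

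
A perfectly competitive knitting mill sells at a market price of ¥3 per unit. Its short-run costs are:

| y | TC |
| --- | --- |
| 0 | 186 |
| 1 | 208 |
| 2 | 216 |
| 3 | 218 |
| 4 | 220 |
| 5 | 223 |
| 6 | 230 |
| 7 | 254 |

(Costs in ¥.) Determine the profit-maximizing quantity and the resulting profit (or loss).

y = 0 (shut down); profit = -¥186

Compute π = P·y − TC at each output: y=0: -186; y=1: -205; y=2: -210; y=3: -209; y=4: -208; y=5: -208; y=6: -212; y=7: -233.
Profit is highest at y = 0. Equivalently, the lowest AVC in the table is 44/6 ≈ ¥7.33 at y = 6, and P = ¥3 falls below it — price never covers variable cost, so the firm shuts down and loses only its fixed cost.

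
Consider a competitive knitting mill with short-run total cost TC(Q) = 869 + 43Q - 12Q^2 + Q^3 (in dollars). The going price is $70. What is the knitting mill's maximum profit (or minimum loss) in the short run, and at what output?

AVC = 43 - 12Q + Q^2; min AVC = $7 at Q = 6. Since P = $70 ≥ min AVC, the firm produces.
With MC = 43 - 24Q + 3Q^2, P = MC on the upward-sloping part at Q* = 9.
TR = 70·9 = 630. TC = 869 + 144 = 1013. Profit = 630 − 1013 = -$383.
Shutting down would mean losing the fixed cost of $869, so operating at a loss of $383 is better by $486.

Profit = -$383 at Q = 9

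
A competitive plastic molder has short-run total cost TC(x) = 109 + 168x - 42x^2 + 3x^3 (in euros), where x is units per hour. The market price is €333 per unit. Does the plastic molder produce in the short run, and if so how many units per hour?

Produce at x = 11

Variable cost is VC = 168x - 42x^2 + 3x^3, so AVC = VC/x = 168 - 42x + 3x^2 and MC = dTC/dx = 168 - 84x + 9x^2.
AVC is minimized where dAVC/dx = -42 + 6x = 0, at x = 7; min AVC = 168 - 42·7 + 3·7^2 = €21.
Because €333 ≥ €21, revenue can cover variable cost; the firm operates.
Solving P = MC: -165 - 84x + 9x^2 = 0 ⇒ x = -5/3 or 11. On the upward-sloping branch, x* = 11.
Check: AVC at x = 11 is €69 ≤ P, so revenue covers variable cost.
Profit = P·x − TC = 333·11 − 868 = €2795.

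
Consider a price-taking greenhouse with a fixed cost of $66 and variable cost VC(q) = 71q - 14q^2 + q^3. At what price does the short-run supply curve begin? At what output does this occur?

$22 per unit, at q = 7

The shutdown price is the minimum of AVC. VC = 71q - 14q^2 + q^3, so AVC = 71 - 14q + q^2.
At the minimum of AVC, MC = AVC. MC = 71 - 28q + 3q^2; setting MC = AVC gives 2q^2 - 14q = 0, so q = 7. min AVC = 22.
For P < $22 the firm produces nothing.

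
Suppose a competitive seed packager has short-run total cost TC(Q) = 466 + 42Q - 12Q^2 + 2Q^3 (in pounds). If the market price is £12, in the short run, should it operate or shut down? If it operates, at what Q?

Strip out fixed cost: VC = 42Q - 12Q^2 + 2Q^3. Then AVC = 42 - 12Q + 2Q^2 and MC = 42 - 24Q + 6Q^2.
AVC is minimized where dAVC/dQ = -12 + 4Q = 0, at Q = 3; min AVC = 42 - 12·3 + 2·3^2 = £24.
With P < min AVC (£12 < £24), every unit sold adds to the loss.
Best response: produce nothing and absorb the £466 fixed cost.

Shut down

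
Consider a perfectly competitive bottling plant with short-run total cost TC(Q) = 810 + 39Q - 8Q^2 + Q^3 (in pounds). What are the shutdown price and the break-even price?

Shutdown price = min AVC. AVC = 39 - 8Q + Q^2, with vertex at Q = 4 and minimum £23.
ATC = 810/Q + 39 - 8Q + Q^2. Setting dATC/dQ = −810/Q^2 − 8 + 2Q = 0 gives Q = 9 (since 2·9^3 − 8·9^2 = 810).
min ATC = 810/9 + 39 − 8·9 + 9^2 = £138. That is the break-even price.
For £23 ≤ P < £138 the firm produces at a loss; below £23 it shuts down.

Shutdown price = £23; break-even price = £138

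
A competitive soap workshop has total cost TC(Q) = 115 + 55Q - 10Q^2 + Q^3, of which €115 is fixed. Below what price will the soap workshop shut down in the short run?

The firm shuts down when price falls below the minimum of average variable cost. AVC = VC/Q = 55 - 10Q + Q^2.
At the minimum of AVC, MC = AVC. MC = 55 - 20Q + 3Q^2; setting MC = AVC gives 2Q^2 - 10Q = 0, so Q = 5. min AVC = 30.
For P < €30 the firm produces nothing.

€30 per unit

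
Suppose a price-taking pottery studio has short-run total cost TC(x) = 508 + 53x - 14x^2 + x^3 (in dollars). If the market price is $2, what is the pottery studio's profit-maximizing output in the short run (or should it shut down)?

Shut down

Strip out fixed cost: VC = 53x - 14x^2 + x^3. Then AVC = 53 - 14x + x^2 and MC = 53 - 28x + 3x^2.
AVC hits its minimum where MC = AVC, at x = 7, giving min AVC = 53 - 14·7 + 7^2 = $4.
P = $2 lies below min AVC = $4; no output level covers variable cost.
Shutting down limits the loss to fixed cost, $508.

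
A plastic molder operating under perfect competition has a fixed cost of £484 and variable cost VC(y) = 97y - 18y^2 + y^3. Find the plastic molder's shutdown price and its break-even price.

Shutdown price = £16; break-even price = £64

Shutdown price = min AVC. AVC = 97 - 18y + y^2, with vertex at y = 9 and minimum £16.
ATC = 484/y + 97 - 18y + y^2. Setting dATC/dy = −484/y^2 − 18 + 2y = 0 gives y = 11 (since 2·11^3 − 18·11^2 = 484).
min ATC = 484/11 + 97 − 18·11 + 11^2 = £64. That is the break-even price.
Between these two prices the firm operates at a loss; above £64 it earns a profit.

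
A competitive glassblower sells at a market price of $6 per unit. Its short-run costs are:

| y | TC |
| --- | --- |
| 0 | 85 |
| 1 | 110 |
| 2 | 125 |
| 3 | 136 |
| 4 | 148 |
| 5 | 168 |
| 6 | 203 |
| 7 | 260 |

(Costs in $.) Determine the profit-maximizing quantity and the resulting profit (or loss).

Tabulate TR − TC: y=0: -85; y=1: -104; y=2: -113; y=3: -118; y=4: -124; y=5: -138; y=6: -167; y=7: -218.
Profit is highest at y = 0. Equivalently, the lowest AVC in the table is 63/4 ≈ $15.75 at y = 4, and P = $6 falls below it — price never covers variable cost, so the firm shuts down and loses only its fixed cost.

y = 0 (shut down); profit = -$85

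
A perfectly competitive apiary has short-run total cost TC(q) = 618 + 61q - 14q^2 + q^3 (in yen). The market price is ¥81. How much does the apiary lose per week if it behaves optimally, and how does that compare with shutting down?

AVC = 61 - 14q + q^2 has its minimum ¥12 at q = 7; price ¥81 clears that bar, so the firm operates.
With MC = 61 - 28q + 3q^2, P = MC on the upward-sloping part at q* = 10.
TR = 81·10 = 810. TC = 618 + 210 = 828. Profit = 810 − 828 = -¥18.
Shutting down would mean losing the fixed cost of ¥618, so operating at a loss of ¥18 is better by ¥600.

Profit = -¥18 at q = 10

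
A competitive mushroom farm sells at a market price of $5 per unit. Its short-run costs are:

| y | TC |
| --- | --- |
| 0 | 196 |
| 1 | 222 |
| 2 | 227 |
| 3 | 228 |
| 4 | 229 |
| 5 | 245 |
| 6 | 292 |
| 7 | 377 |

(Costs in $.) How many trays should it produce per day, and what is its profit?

Tabulate TR − TC: y=0: -196; y=1: -217; y=2: -217; y=3: -213; y=4: -209; y=5: -220; y=6: -262; y=7: -342.
Profit is highest at y = 0. Equivalently, the lowest AVC in the table is 33/4 ≈ $8.25 at y = 4, and P = $5 falls below it — price never covers variable cost, so the firm shuts down and loses only its fixed cost.

y = 0 (shut down); profit = -$196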